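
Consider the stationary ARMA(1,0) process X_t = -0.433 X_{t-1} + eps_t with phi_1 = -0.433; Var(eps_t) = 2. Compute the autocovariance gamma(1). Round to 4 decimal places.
\gamma(1) = -1.0658

Multiply the model equation by X_{t-k} and take expectations. With theta_0 = psi_0 = 1 and psi_j the MA(infinity) weights, this gives
  gamma(k) - sum_i phi_i gamma(k-i) = c_k,
  c_k = sigma^2 * sum_{j=k..q} theta_j psi_{j-k}   (c_k = 0 for k > q),
using gamma(-m) = gamma(m).
Pure AR (q = 0): c_0 = sigma^2 = 2, c_k = 0 for k >= 1.
Equations for k = 0 and k = 1 (AR order 1):
  gamma(0) = phi_1 gamma(1) + c_0
  gamma(1) = phi_1 gamma(0) + c_1
Substituting the second into the first: gamma(0) (1 - phi_1^2) = c_0 + phi_1 c_1, so
  gamma(0) = c_0 / (1 - phi_1^2) = 2 / (1 - (-0.433)^2) = 2 / 0.812511 = 2.461505.
  gamma(1) = phi_1 gamma(0) = (-0.433)(2.461505) = -1.065832.
Therefore gamma(1) = -1.0658 (to 4 decimal places).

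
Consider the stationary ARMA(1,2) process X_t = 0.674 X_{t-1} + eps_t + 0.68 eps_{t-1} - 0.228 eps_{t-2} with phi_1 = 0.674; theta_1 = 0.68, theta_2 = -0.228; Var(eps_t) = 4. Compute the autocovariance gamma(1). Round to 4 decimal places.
\gamma(1) = 11.4391

Multiply the model equation by X_{t-k} and take expectations. With theta_0 = psi_0 = 1 and psi_j the MA(infinity) weights, this gives
  gamma(k) - sum_i phi_i gamma(k-i) = c_k,
  c_k = sigma^2 * sum_{j=k..q} theta_j psi_{j-k}   (c_k = 0 for k > q),
using gamma(-m) = gamma(m).
psi-weights needed (psi_j = theta_j + sum_i phi_i psi_{j-i}):
  psi_1 = theta_1 + phi_1 = 0.68 + (0.674) = 1.354
  psi_2 = theta_2 + phi_1 psi_1 = -0.228 + (0.674)(1.354) = 0.684596
Right-hand sides:
  c_0 = sigma^2 (1 + theta_1 psi_1 + theta_2 psi_2) = 4 * (1 + (0.68)(1.354) + (-0.228)(0.684596)) = 4 * 1.764632 = 7.058528
  c_1 = sigma^2 (theta_1 + theta_2 psi_1) = 4 * (0.68 + (-0.228)(1.354)) = 1.485152
  c_2 = sigma^2 theta_2 = 4 * (-0.228) = -0.912
Equations for k = 0 and k = 1 (AR order 1):
  gamma(0) = phi_1 gamma(1) + c_0
  gamma(1) = phi_1 gamma(0) + c_1
Substituting the second into the first: gamma(0) (1 - phi_1^2) = c_0 + phi_1 c_1, so
  gamma(0) = (c_0 + phi_1 c_1) / (1 - phi_1^2) = (7.058528 + (0.674)(1.485152)) / (1 - (0.674)^2) = 8.059521 / 0.545724 = 14.768493.
  gamma(1) = phi_1 gamma(0) + c_1 = (0.674)(14.768493) + (1.485152) = 11.439116.
Therefore gamma(1) = 11.4391 (to 4 decimal places).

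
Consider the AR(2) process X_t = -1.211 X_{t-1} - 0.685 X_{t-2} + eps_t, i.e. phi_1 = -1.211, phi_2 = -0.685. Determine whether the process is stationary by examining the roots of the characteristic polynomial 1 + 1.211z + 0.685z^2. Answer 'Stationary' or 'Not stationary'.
\text{Stationary}

The AR(p) characteristic polynomial is P(z) = 1 + 1.211z + 0.685z^2.
Stationarity requires all roots to lie outside the unit circle, i.e. |z| > 1 for every root.
Set 1 + (1.211) z + (0.685) z^2 = 0, i.e. a z^2 + b z + c = 0 with a = 0.685, b = 1.211, c = 1.
Discriminant D = b^2 - 4ac = (1.211)^2 - 4*(0.685)*1 = 1.466521 - (2.74) = -1.273479.
D < 0, so the roots are the complex-conjugate pair z = (-b +/- i sqrt(-D)) / (2a) = -0.8839 +/- 0.8237i.
For a conjugate pair |z|^2 = z * conj(z) = (product of roots) = c/a = 1/(0.685) = 1.459854, so |z| = sqrt(1.459854) = 1.2082 for both roots.
Moduli of all roots: 1.2082, 1.2082.
All moduli strictly greater than 1? Yes.
Verdict: Stationary.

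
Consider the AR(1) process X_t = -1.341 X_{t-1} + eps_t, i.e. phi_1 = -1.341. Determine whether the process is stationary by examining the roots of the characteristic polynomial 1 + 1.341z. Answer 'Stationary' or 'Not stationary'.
\text{Not stationary}

The AR(p) characteristic polynomial is P(z) = 1 + 1.341z.
Stationarity requires all roots to lie outside the unit circle, i.e. |z| > 1 for every root.
This is linear in z: 1 + (1.341) z = 0  =>  z = -1/(1.341) = -0.745712,  |z| = 0.745712.
Moduli of all roots: 0.7457.
All moduli strictly greater than 1? No.
Verdict: Not stationary.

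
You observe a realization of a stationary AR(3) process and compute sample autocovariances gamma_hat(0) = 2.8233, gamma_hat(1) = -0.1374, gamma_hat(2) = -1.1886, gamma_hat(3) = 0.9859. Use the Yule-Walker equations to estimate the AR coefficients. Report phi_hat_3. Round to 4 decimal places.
\hat\phi_{3} = 0.3660

The Yule-Walker equations for an AR(p) process read, in matrix form,
  Gamma_p phi = r_p,   with   (Gamma_p)_{ij} = gamma(|i - j|),
                       (r_p)_i = gamma(i),   i,j = 1..p.
Substitute the sample gammas (Toeplitz matrix and right-hand side of size 3):
  Gamma_p = [[2.8233, -0.1374, -1.1886], [-0.1374, 2.8233, -0.1374], [-1.1886, -0.1374, 2.8233]]
  r_p     = [-0.1374, -1.1886, 0.9859]
Written out (R1..R3):
  (R1) 2.8233 phi_1 - 0.1374 phi_2 - 1.1886 phi_3 = -0.1374
  (R2) -0.1374 phi_1 + 2.8233 phi_2 - 0.1374 phi_3 = -1.1886
  (R3) -1.1886 phi_1 - 0.1374 phi_2 + 2.8233 phi_3 = 0.9859
Gaussian elimination:
  R2 <- R2 - (-0.1374/2.8233) R1 = R2 - (-0.048666) R1:  2.816613 phi_2 - 0.195245 phi_3 = -1.195287
  R3 <- R3 - (-1.1886/2.8233) R1 = R3 - (-0.420997) R1:  -0.195245 phi_2 + 2.322903 phi_3 = 0.928055
  R3 <- R3 - (-0.195245/2.816613) R2 = R3 - (-0.069319) R2:  2.309369 phi_3 = 0.845199
Back-substitution:
  phi_hat_3 = 0.845199 / 2.309369 = 0.365987
  phi_hat_2 = (-1.195287 - (-0.195245)(0.365987)) / 2.816613 = -0.399
  phi_hat_1 = (-0.1374 - (-0.1374)(-0.399) - (-1.1886)(0.365987)) / 2.8233 = 0.085995
So phi_hat = [0.0860, -0.3990, 0.3660].
Therefore phi_hat_3 = 0.3660.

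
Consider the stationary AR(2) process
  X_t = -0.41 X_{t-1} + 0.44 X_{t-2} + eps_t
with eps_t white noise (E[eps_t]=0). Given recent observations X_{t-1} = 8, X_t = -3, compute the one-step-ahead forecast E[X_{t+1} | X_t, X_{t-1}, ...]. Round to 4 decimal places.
E[X_{t+1} \mid \mathcal F_t] = 4.7500

For an AR(p) model X_t = c + sum_i phi_i X_{t-i} + eps_t, the
one-step-ahead conditional mean is
  E[X_{t+1} | X_t, ...] = c + sum_i phi_i X_{t+1-i}.
Substitute known values:
  E[X_{t+1} | ...] = (-0.41) * (-3) + (0.44) * (8)
                   = 4.7500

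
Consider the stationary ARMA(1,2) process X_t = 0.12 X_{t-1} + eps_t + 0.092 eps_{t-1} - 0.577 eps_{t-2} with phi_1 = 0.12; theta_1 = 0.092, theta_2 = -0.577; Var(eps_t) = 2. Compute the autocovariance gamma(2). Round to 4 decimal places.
\gamma(2) = -1.1223

Multiply the model equation by X_{t-k} and take expectations. With theta_0 = psi_0 = 1 and psi_j the MA(infinity) weights, this gives
  gamma(k) - sum_i phi_i gamma(k-i) = c_k,
  c_k = sigma^2 * sum_{j=k..q} theta_j psi_{j-k}   (c_k = 0 for k > q),
using gamma(-m) = gamma(m).
psi-weights needed (psi_j = theta_j + sum_i phi_i psi_{j-i}):
  psi_1 = theta_1 + phi_1 = 0.092 + (0.12) = 0.212
  psi_2 = theta_2 + phi_1 psi_1 = -0.577 + (0.12)(0.212) = -0.55156
Right-hand sides:
  c_0 = sigma^2 (1 + theta_1 psi_1 + theta_2 psi_2) = 2 * (1 + (0.092)(0.212) + (-0.577)(-0.55156)) = 2 * 1.337754 = 2.675508
  c_1 = sigma^2 (theta_1 + theta_2 psi_1) = 2 * (0.092 + (-0.577)(0.212)) = -0.060648
  c_2 = sigma^2 theta_2 = 2 * (-0.577) = -1.154
Equations for k = 0 and k = 1 (AR order 1):
  gamma(0) = phi_1 gamma(1) + c_0
  gamma(1) = phi_1 gamma(0) + c_1
Substituting the second into the first: gamma(0) (1 - phi_1^2) = c_0 + phi_1 c_1, so
  gamma(0) = (c_0 + phi_1 c_1) / (1 - phi_1^2) = (2.675508 + (0.12)(-0.060648)) / (1 - (0.12)^2) = 2.66823 / 0.9856 = 2.707214.
  gamma(1) = phi_1 gamma(0) + c_1 = (0.12)(2.707214) + (-0.060648) = 0.264218.
For k = 2: gamma(2) = phi_1 gamma(1) + c_2
  = (0.12)(0.264218) + (-1.154) = -1.122294.
Therefore gamma(2) = -1.1223 (to 4 decimal places).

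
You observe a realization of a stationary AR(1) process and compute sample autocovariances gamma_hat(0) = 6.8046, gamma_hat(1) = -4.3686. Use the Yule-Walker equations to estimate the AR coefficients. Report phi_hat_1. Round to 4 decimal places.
\hat\phi_{1} = -0.6420

The Yule-Walker equations for an AR(p) process read, in matrix form,
  Gamma_p phi = r_p,   with   (Gamma_p)_{ij} = gamma(|i - j|),
                       (r_p)_i = gamma(i),   i,j = 1..p.
Substitute the sample gammas (Toeplitz matrix and right-hand side of size 1):
  Gamma_p = [[6.8046]]
  r_p     = [-4.3686]
With p = 1 this is the single equation gamma(0) phi_1 = gamma(1):
  phi_hat_1 = gamma(1) / gamma(0) = -4.3686 / 6.8046 = -0.6420.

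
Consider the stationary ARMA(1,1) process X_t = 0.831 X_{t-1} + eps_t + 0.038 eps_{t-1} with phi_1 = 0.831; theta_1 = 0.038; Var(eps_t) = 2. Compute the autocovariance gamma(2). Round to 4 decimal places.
\gamma(2) = 4.8148

Multiply the model equation by X_{t-k} and take expectations. With theta_0 = psi_0 = 1 and psi_j the MA(infinity) weights, this gives
  gamma(k) - sum_i phi_i gamma(k-i) = c_k,
  c_k = sigma^2 * sum_{j=k..q} theta_j psi_{j-k}   (c_k = 0 for k > q),
using gamma(-m) = gamma(m).
psi-weights needed (psi_j = theta_j + sum_i phi_i psi_{j-i}):
  psi_1 = theta_1 + phi_1 = 0.038 + (0.831) = 0.869
Right-hand sides:
  c_0 = sigma^2 (1 + theta_1 psi_1) = 2 * (1 + (0.038)(0.869)) = 2 * 1.033022 = 2.066044
  c_1 = sigma^2 theta_1 = 2 * (0.038) = 0.076
  c_2 = 0
Equations for k = 0 and k = 1 (AR order 1):
  gamma(0) = phi_1 gamma(1) + c_0
  gamma(1) = phi_1 gamma(0) + c_1
Substituting the second into the first: gamma(0) (1 - phi_1^2) = c_0 + phi_1 c_1, so
  gamma(0) = (c_0 + phi_1 c_1) / (1 - phi_1^2) = (2.066044 + (0.831)(0.076)) / (1 - (0.831)^2) = 2.1292 / 0.309439 = 6.880839.
  gamma(1) = phi_1 gamma(0) + c_1 = (0.831)(6.880839) + (0.076) = 5.793977.
For k = 2 (> q): gamma(2) = phi_1 gamma(1) = (0.831)(5.793977) = 4.814795.
Therefore gamma(2) = 4.8148 (to 4 decimal places).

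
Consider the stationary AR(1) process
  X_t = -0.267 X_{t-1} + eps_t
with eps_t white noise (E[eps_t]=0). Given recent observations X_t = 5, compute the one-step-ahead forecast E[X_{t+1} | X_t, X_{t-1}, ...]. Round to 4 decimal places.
E[X_{t+1} \mid \mathcal F_t] = -1.3350

For an AR(p) model X_t = c + sum_i phi_i X_{t-i} + eps_t, the
one-step-ahead conditional mean is
  E[X_{t+1} | X_t, ...] = c + sum_i phi_i X_{t+1-i}.
Substitute known values:
  E[X_{t+1} | ...] = (-0.267) * (5)
                   = -1.3350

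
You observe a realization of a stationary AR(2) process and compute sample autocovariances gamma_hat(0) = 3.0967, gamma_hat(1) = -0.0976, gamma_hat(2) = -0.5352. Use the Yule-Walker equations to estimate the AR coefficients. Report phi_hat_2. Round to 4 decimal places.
\hat\phi_{2} = -0.1740

The Yule-Walker equations for an AR(p) process read, in matrix form,
  Gamma_p phi = r_p,   with   (Gamma_p)_{ij} = gamma(|i - j|),
                       (r_p)_i = gamma(i),   i,j = 1..p.
Substitute the sample gammas (Toeplitz matrix and right-hand side of size 2):
  Gamma_p = [[3.0967, -0.0976], [-0.0976, 3.0967]]
  r_p     = [-0.0976, -0.5352]
Written out:
  3.0967 phi_1 - 0.0976 phi_2 = -0.0976
  -0.0976 phi_1 + 3.0967 phi_2 = -0.5352
Solve by Cramer's rule:
  det = gamma(0)^2 - gamma(1)^2 = (3.0967)^2 - (-0.0976)^2 = 9.58955089 - 0.00952576 = 9.58002513
  phi_hat_1 = [gamma(1) gamma(0) - gamma(1) gamma(2)] / det = [(-0.0976)(3.0967) - (-0.0976)(-0.5352)] / 9.58002513 = -0.35447344 / 9.58002513 = -0.037
  phi_hat_2 = [gamma(0) gamma(2) - gamma(1)^2] / det = [(3.0967)(-0.5352) - (-0.0976)^2] / 9.58002513 = -1.6668796 / 9.58002513 = -0.174
So phi_hat = [-0.0370, -0.1740].
Therefore phi_hat_2 = -0.1740.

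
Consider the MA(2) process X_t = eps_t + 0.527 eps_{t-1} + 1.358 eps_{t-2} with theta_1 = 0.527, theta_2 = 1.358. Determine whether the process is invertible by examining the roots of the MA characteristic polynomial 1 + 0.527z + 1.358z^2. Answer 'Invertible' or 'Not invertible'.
\text{Not invertible}

The MA(q) characteristic polynomial is P(z) = 1 + 0.527z + 1.358z^2.
Invertibility requires all roots to lie outside the unit circle, i.e. |z| > 1 for every root.
Set 1 + (0.527) z + (1.358) z^2 = 0, i.e. a z^2 + b z + c = 0 with a = 1.358, b = 0.527, c = 1.
Discriminant D = b^2 - 4ac = (0.527)^2 - 4*(1.358)*1 = 0.277729 - (5.432) = -5.154271.
D < 0, so the roots are the complex-conjugate pair z = (-b +/- i sqrt(-D)) / (2a) = -0.194 +/- 0.8359i.
For a conjugate pair |z|^2 = z * conj(z) = (product of roots) = c/a = 1/(1.358) = 0.736377, so |z| = sqrt(0.736377) = 0.8581 for both roots.
Moduli of all roots: 0.8581, 0.8581.
All moduli strictly greater than 1? No.
Verdict: Not invertible.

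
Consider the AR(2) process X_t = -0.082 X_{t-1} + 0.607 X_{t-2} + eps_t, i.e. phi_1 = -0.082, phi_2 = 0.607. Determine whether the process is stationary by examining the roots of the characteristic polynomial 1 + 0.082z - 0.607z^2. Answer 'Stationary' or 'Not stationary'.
\text{Stationary}

The AR(p) characteristic polynomial is P(z) = 1 + 0.082z - 0.607z^2.
Stationarity requires all roots to lie outside the unit circle, i.e. |z| > 1 for every root.
Set 1 + (0.082) z + (-0.607) z^2 = 0, i.e. a z^2 + b z + c = 0 with a = -0.607, b = 0.082, c = 1.
Discriminant D = b^2 - 4ac = (0.082)^2 - 4*(-0.607)*1 = 0.006724 - (-2.428) = 2.434724.
D >= 0, so the roots are real: z = (-b +/- sqrt(D)) / (2a) = (-0.082 +/- 1.56036) / (-1.214).
  z_1 = (-0.082 + 1.56036) / (-1.214) = -1.2178,   |z_1| = 1.2178.
  z_2 = (-0.082 - 1.56036) / (-1.214) = 1.3529,   |z_2| = 1.3529.
Moduli of all roots: 1.2178, 1.3529.
All moduli strictly greater than 1? Yes.
Verdict: Stationary.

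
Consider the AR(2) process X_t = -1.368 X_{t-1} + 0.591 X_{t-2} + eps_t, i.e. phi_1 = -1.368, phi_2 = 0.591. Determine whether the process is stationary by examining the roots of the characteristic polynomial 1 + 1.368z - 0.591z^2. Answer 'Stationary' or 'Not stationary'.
\text{Not stationary}

The AR(p) characteristic polynomial is P(z) = 1 + 1.368z - 0.591z^2.
Stationarity requires all roots to lie outside the unit circle, i.e. |z| > 1 for every root.
Set 1 + (1.368) z + (-0.591) z^2 = 0, i.e. a z^2 + b z + c = 0 with a = -0.591, b = 1.368, c = 1.
Discriminant D = b^2 - 4ac = (1.368)^2 - 4*(-0.591)*1 = 1.871424 - (-2.364) = 4.235424.
D >= 0, so the roots are real: z = (-b +/- sqrt(D)) / (2a) = (-1.368 +/- 2.058015) / (-1.182).
  z_1 = (-1.368 + 2.058015) / (-1.182) = -0.5838,   |z_1| = 0.5838.
  z_2 = (-1.368 - 2.058015) / (-1.182) = 2.8985,   |z_2| = 2.8985.
Moduli of all roots: 0.5838, 2.8985.
All moduli strictly greater than 1? No.
Verdict: Not stationary.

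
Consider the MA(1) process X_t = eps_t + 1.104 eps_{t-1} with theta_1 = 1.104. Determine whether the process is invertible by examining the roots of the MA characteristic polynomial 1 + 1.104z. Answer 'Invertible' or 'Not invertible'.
\text{Not invertible}

The MA(q) characteristic polynomial is P(z) = 1 + 1.104z.
Invertibility requires all roots to lie outside the unit circle, i.e. |z| > 1 for every root.
This is linear in z: 1 + (1.104) z = 0  =>  z = -1/(1.104) = -0.905797,  |z| = 0.905797.
Moduli of all roots: 0.9058.
All moduli strictly greater than 1? No.
Verdict: Not invertible.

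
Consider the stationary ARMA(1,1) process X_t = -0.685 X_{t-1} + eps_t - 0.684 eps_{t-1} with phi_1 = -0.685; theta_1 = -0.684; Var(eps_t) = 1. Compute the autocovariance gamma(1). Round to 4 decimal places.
\gamma(1) = -3.7877

Multiply the model equation by X_{t-k} and take expectations. With theta_0 = psi_0 = 1 and psi_j the MA(infinity) weights, this gives
  gamma(k) - sum_i phi_i gamma(k-i) = c_k,
  c_k = sigma^2 * sum_{j=k..q} theta_j psi_{j-k}   (c_k = 0 for k > q),
using gamma(-m) = gamma(m).
psi-weights needed (psi_j = theta_j + sum_i phi_i psi_{j-i}):
  psi_1 = theta_1 + phi_1 = -0.684 + (-0.685) = -1.369
Right-hand sides:
  c_0 = sigma^2 (1 + theta_1 psi_1) = 1 * (1 + (-0.684)(-1.369)) = 1 * 1.936396 = 1.936396
  c_1 = sigma^2 theta_1 = 1 * (-0.684) = -0.684
  c_2 = 0
Equations for k = 0 and k = 1 (AR order 1):
  gamma(0) = phi_1 gamma(1) + c_0
  gamma(1) = phi_1 gamma(0) + c_1
Substituting the second into the first: gamma(0) (1 - phi_1^2) = c_0 + phi_1 c_1, so
  gamma(0) = (c_0 + phi_1 c_1) / (1 - phi_1^2) = (1.936396 + (-0.685)(-0.684)) / (1 - (-0.685)^2) = 2.404936 / 0.530775 = 4.53099.
  gamma(1) = phi_1 gamma(0) + c_1 = (-0.685)(4.53099) + (-0.684) = -3.787728.
Therefore gamma(1) = -3.7877 (to 4 decimal places).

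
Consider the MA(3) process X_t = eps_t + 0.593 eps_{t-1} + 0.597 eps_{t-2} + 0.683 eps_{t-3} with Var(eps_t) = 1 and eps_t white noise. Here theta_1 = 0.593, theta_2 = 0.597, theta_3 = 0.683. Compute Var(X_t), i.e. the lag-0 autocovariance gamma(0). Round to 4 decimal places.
\gamma(0) = 2.1745

For an MA(q) process X_t = eps_t + sum_i theta_i eps_{t-i} with
Var(eps_t) = sigma^2, the variance is
  gamma(0) = sigma^2 * (1 + sum_i theta_i^2).
  sum_i theta_i^2 = (0.593)^2 + (0.597)^2 + (0.683)^2 = 0.351649 + 0.356409 + 0.466489 = 1.174547.
  gamma(0) = 1 * (1 + 1.174547) = 1 * 2.174547 = 2.174547, which rounds to 2.1745.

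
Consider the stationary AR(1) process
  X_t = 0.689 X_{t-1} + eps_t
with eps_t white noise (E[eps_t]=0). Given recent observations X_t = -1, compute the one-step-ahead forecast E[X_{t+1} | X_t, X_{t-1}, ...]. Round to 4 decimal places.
E[X_{t+1} \mid \mathcal F_t] = -0.6890

For an AR(p) model X_t = c + sum_i phi_i X_{t-i} + eps_t, the
one-step-ahead conditional mean is
  E[X_{t+1} | X_t, ...] = c + sum_i phi_i X_{t+1-i}.
Substitute known values:
  E[X_{t+1} | ...] = (0.689) * (-1)
                   = -0.6890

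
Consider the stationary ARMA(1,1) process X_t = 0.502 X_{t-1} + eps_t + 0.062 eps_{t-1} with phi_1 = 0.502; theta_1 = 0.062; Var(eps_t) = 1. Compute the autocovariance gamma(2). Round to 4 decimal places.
\gamma(2) = 0.3903

Multiply the model equation by X_{t-k} and take expectations. With theta_0 = psi_0 = 1 and psi_j the MA(infinity) weights, this gives
  gamma(k) - sum_i phi_i gamma(k-i) = c_k,
  c_k = sigma^2 * sum_{j=k..q} theta_j psi_{j-k}   (c_k = 0 for k > q),
using gamma(-m) = gamma(m).
psi-weights needed (psi_j = theta_j + sum_i phi_i psi_{j-i}):
  psi_1 = theta_1 + phi_1 = 0.062 + (0.502) = 0.564
Right-hand sides:
  c_0 = sigma^2 (1 + theta_1 psi_1) = 1 * (1 + (0.062)(0.564)) = 1 * 1.034968 = 1.034968
  c_1 = sigma^2 theta_1 = 1 * (0.062) = 0.062
  c_2 = 0
Equations for k = 0 and k = 1 (AR order 1):
  gamma(0) = phi_1 gamma(1) + c_0
  gamma(1) = phi_1 gamma(0) + c_1
Substituting the second into the first: gamma(0) (1 - phi_1^2) = c_0 + phi_1 c_1, so
  gamma(0) = (c_0 + phi_1 c_1) / (1 - phi_1^2) = (1.034968 + (0.502)(0.062)) / (1 - (0.502)^2) = 1.066092 / 0.747996 = 1.425264.
  gamma(1) = phi_1 gamma(0) + c_1 = (0.502)(1.425264) + (0.062) = 0.777483.
For k = 2 (> q): gamma(2) = phi_1 gamma(1) = (0.502)(0.777483) = 0.390296.
Therefore gamma(2) = 0.3903 (to 4 decimal places).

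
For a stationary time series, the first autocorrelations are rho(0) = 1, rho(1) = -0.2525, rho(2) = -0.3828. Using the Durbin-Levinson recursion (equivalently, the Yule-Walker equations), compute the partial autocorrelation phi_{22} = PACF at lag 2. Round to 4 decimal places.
\phi_{22} = -0.4770

The PACF at lag k is phi_{kk}, the last component of the solution
to the Yule-Walker system G_k phi = r_k where
  (G_k)_{ij} = rho(|i - j|), (r_k)_i = rho(i), i,j = 1..k.
Equivalently, Durbin-Levinson gives phi_{kk} iteratively:
  phi_{11} = rho(1)
  phi_{kk} = [rho(k) - sum_{j=1..k-1} phi_{k-1,j} rho(k-j)]
            / [1 - sum_{j=1..k-1} phi_{k-1,j} rho(j)],
  phi_{k,j} = phi_{k-1,j} - phi_{kk} phi_{k-1,k-j},  j = 1..k-1.
Step k = 1:
  phi_11 = rho(1) = -0.2525.
Step k = 2:
  phi_22 = [rho(2) - phi_11 rho(1)] / [1 - phi_11 rho(1)] = [-0.3828 - (-0.2525)(-0.2525)] / [1 - (-0.2525)(-0.2525)]
         = -0.44655625 / 0.93624375 = -0.477.
Therefore phi_{22} = -0.4770.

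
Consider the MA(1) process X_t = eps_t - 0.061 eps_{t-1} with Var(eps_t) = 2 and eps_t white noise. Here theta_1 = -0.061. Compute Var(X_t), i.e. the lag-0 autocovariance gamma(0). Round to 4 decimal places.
\gamma(0) = 2.0074

For an MA(q) process X_t = eps_t + sum_i theta_i eps_{t-i} with
Var(eps_t) = sigma^2, the variance is
  gamma(0) = sigma^2 * (1 + sum_i theta_i^2).
  sum_i theta_i^2 = (-0.061)^2 = 0.003721.
  gamma(0) = 2 * (1 + 0.003721) = 2 * 1.003721 = 2.007442, which rounds to 2.0074.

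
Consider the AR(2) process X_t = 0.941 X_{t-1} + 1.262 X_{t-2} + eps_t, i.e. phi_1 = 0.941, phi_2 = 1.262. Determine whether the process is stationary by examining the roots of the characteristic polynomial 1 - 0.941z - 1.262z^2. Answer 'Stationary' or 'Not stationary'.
\text{Not stationary}

The AR(p) characteristic polynomial is P(z) = 1 - 0.941z - 1.262z^2.
Stationarity requires all roots to lie outside the unit circle, i.e. |z| > 1 for every root.
Set 1 + (-0.941) z + (-1.262) z^2 = 0, i.e. a z^2 + b z + c = 0 with a = -1.262, b = -0.941, c = 1.
Discriminant D = b^2 - 4ac = (-0.941)^2 - 4*(-1.262)*1 = 0.885481 - (-5.048) = 5.933481.
D >= 0, so the roots are real: z = (-b +/- sqrt(D)) / (2a) = (0.941 +/- 2.435874) / (-2.524).
  z_1 = (0.941 + 2.435874) / (-2.524) = -1.3379,   |z_1| = 1.3379.
  z_2 = (0.941 - 2.435874) / (-2.524) = 0.5923,   |z_2| = 0.5923.
Moduli of all roots: 1.3379, 0.5923.
All moduli strictly greater than 1? No.
Verdict: Not stationary.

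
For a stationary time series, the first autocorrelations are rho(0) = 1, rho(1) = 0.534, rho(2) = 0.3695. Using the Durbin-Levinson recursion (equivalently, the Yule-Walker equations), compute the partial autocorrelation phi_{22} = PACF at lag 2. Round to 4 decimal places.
\phi_{22} = 0.1180

The PACF at lag k is phi_{kk}, the last component of the solution
to the Yule-Walker system G_k phi = r_k where
  (G_k)_{ij} = rho(|i - j|), (r_k)_i = rho(i), i,j = 1..k.
Equivalently, Durbin-Levinson gives phi_{kk} iteratively:
  phi_{11} = rho(1)
  phi_{kk} = [rho(k) - sum_{j=1..k-1} phi_{k-1,j} rho(k-j)]
            / [1 - sum_{j=1..k-1} phi_{k-1,j} rho(j)],
  phi_{k,j} = phi_{k-1,j} - phi_{kk} phi_{k-1,k-j},  j = 1..k-1.
Step k = 1:
  phi_11 = rho(1) = 0.534.
Step k = 2:
  phi_22 = [rho(2) - phi_11 rho(1)] / [1 - phi_11 rho(1)] = [0.3695 - (0.534)(0.534)] / [1 - (0.534)(0.534)]
         = 0.084344 / 0.714844 = 0.118.
Therefore phi_{22} = 0.1180.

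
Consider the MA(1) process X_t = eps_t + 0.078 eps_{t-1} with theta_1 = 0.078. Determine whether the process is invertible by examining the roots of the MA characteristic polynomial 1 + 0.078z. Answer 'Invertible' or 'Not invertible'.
\text{Invertible}

The MA(q) characteristic polynomial is P(z) = 1 + 0.078z.
Invertibility requires all roots to lie outside the unit circle, i.e. |z| > 1 for every root.
This is linear in z: 1 + (0.078) z = 0  =>  z = -1/(0.078) = -12.820513,  |z| = 12.820513.
Moduli of all roots: 12.8205.
All moduli strictly greater than 1? Yes.
Verdict: Invertible.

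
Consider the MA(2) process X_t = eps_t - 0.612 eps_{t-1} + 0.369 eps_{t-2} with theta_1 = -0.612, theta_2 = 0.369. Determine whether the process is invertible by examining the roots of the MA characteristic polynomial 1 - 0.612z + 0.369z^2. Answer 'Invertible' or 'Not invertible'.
\text{Invertible}

The MA(q) characteristic polynomial is P(z) = 1 - 0.612z + 0.369z^2.
Invertibility requires all roots to lie outside the unit circle, i.e. |z| > 1 for every root.
Set 1 + (-0.612) z + (0.369) z^2 = 0, i.e. a z^2 + b z + c = 0 with a = 0.369, b = -0.612, c = 1.
Discriminant D = b^2 - 4ac = (-0.612)^2 - 4*(0.369)*1 = 0.374544 - (1.476) = -1.101456.
D < 0, so the roots are the complex-conjugate pair z = (-b +/- i sqrt(-D)) / (2a) = 0.8293 +/- 1.4221i.
For a conjugate pair |z|^2 = z * conj(z) = (product of roots) = c/a = 1/(0.369) = 2.710027, so |z| = sqrt(2.710027) = 1.6462 for both roots.
Moduli of all roots: 1.6462, 1.6462.
All moduli strictly greater than 1? Yes.
Verdict: Invertible.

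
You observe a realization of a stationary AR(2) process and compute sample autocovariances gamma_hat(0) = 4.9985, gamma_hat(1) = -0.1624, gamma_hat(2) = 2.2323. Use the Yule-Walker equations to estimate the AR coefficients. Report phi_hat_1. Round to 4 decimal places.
\hat\phi_{1} = -0.0180

The Yule-Walker equations for an AR(p) process read, in matrix form,
  Gamma_p phi = r_p,   with   (Gamma_p)_{ij} = gamma(|i - j|),
                       (r_p)_i = gamma(i),   i,j = 1..p.
Substitute the sample gammas (Toeplitz matrix and right-hand side of size 2):
  Gamma_p = [[4.9985, -0.1624], [-0.1624, 4.9985]]
  r_p     = [-0.1624, 2.2323]
Written out:
  4.9985 phi_1 - 0.1624 phi_2 = -0.1624
  -0.1624 phi_1 + 4.9985 phi_2 = 2.2323
Solve by Cramer's rule:
  det = gamma(0)^2 - gamma(1)^2 = (4.9985)^2 - (-0.1624)^2 = 24.98500225 - 0.02637376 = 24.95862849
  phi_hat_1 = [gamma(1) gamma(0) - gamma(1) gamma(2)] / det = [(-0.1624)(4.9985) - (-0.1624)(2.2323)] / 24.95862849 = -0.44923088 / 24.95862849 = -0.018
  phi_hat_2 = [gamma(0) gamma(2) - gamma(1)^2] / det = [(4.9985)(2.2323) - (-0.1624)^2] / 24.95862849 = 11.13177779 / 24.95862849 = 0.446
So phi_hat = [-0.0180, 0.4460].
Therefore phi_hat_1 = -0.0180.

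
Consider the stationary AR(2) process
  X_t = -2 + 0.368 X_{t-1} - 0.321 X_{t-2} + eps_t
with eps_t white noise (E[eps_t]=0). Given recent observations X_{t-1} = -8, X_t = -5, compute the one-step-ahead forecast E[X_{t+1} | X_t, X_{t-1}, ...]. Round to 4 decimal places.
E[X_{t+1} \mid \mathcal F_t] = -1.2720

For an AR(p) model X_t = c + sum_i phi_i X_{t-i} + eps_t, the
one-step-ahead conditional mean is
  E[X_{t+1} | X_t, ...] = c + sum_i phi_i X_{t+1-i}.
Substitute known values:
  E[X_{t+1} | ...] = -2 + (0.368) * (-5) + (-0.321) * (-8)
                   = -1.2720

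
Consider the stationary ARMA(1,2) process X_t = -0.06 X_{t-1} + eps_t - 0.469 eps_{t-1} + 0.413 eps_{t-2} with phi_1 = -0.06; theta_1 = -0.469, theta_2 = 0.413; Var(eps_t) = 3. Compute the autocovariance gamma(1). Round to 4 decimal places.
\gamma(1) = -2.3285

Multiply the model equation by X_{t-k} and take expectations. With theta_0 = psi_0 = 1 and psi_j the MA(infinity) weights, this gives
  gamma(k) - sum_i phi_i gamma(k-i) = c_k,
  c_k = sigma^2 * sum_{j=k..q} theta_j psi_{j-k}   (c_k = 0 for k > q),
using gamma(-m) = gamma(m).
psi-weights needed (psi_j = theta_j + sum_i phi_i psi_{j-i}):
  psi_1 = theta_1 + phi_1 = -0.469 + (-0.06) = -0.529
  psi_2 = theta_2 + phi_1 psi_1 = 0.413 + (-0.06)(-0.529) = 0.44474
Right-hand sides:
  c_0 = sigma^2 (1 + theta_1 psi_1 + theta_2 psi_2) = 3 * (1 + (-0.469)(-0.529) + (0.413)(0.44474)) = 3 * 1.431779 = 4.295336
  c_1 = sigma^2 (theta_1 + theta_2 psi_1) = 3 * (-0.469 + (0.413)(-0.529)) = -2.062431
  c_2 = sigma^2 theta_2 = 3 * (0.413) = 1.239
Equations for k = 0 and k = 1 (AR order 1):
  gamma(0) = phi_1 gamma(1) + c_0
  gamma(1) = phi_1 gamma(0) + c_1
Substituting the second into the first: gamma(0) (1 - phi_1^2) = c_0 + phi_1 c_1, so
  gamma(0) = (c_0 + phi_1 c_1) / (1 - phi_1^2) = (4.295336 + (-0.06)(-2.062431)) / (1 - (-0.06)^2) = 4.419082 / 0.9964 = 4.435048.
  gamma(1) = phi_1 gamma(0) + c_1 = (-0.06)(4.435048) + (-2.062431) = -2.328534.
Therefore gamma(1) = -2.3285 (to 4 decimal places).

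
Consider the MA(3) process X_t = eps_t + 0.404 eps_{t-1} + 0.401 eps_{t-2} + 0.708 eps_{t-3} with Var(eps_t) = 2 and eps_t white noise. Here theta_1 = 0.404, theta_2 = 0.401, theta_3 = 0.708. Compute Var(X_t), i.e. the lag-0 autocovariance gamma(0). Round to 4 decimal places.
\gamma(0) = 3.6506

For an MA(q) process X_t = eps_t + sum_i theta_i eps_{t-i} with
Var(eps_t) = sigma^2, the variance is
  gamma(0) = sigma^2 * (1 + sum_i theta_i^2).
  sum_i theta_i^2 = (0.404)^2 + (0.401)^2 + (0.708)^2 = 0.163216 + 0.160801 + 0.501264 = 0.825281.
  gamma(0) = 2 * (1 + 0.825281) = 2 * 1.825281 = 3.650562, which rounds to 3.6506.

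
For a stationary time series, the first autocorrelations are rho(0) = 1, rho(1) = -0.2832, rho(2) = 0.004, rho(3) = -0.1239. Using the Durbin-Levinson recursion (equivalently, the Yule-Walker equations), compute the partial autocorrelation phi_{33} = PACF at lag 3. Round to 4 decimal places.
\phi_{33} = -0.1600

The PACF at lag k is phi_{kk}, the last component of the solution
to the Yule-Walker system G_k phi = r_k where
  (G_k)_{ij} = rho(|i - j|), (r_k)_i = rho(i), i,j = 1..k.
Equivalently, Durbin-Levinson gives phi_{kk} iteratively:
  phi_{11} = rho(1)
  phi_{kk} = [rho(k) - sum_{j=1..k-1} phi_{k-1,j} rho(k-j)]
            / [1 - sum_{j=1..k-1} phi_{k-1,j} rho(j)],
  phi_{k,j} = phi_{k-1,j} - phi_{kk} phi_{k-1,k-j},  j = 1..k-1.
Step k = 1:
  phi_11 = rho(1) = -0.2832.
Step k = 2:
  phi_22 = [rho(2) - phi_11 rho(1)] / [1 - phi_11 rho(1)] = [0.004 - (-0.2832)(-0.2832)] / [1 - (-0.2832)(-0.2832)]
         = -0.07620224 / 0.91979776 = -0.082847.
  Update: phi_21 = phi_11 - phi_22 phi_11 = -0.2832 - (-0.082847)(-0.2832) = -0.306662.
Step k = 3:
  phi_33 = [rho(3) - phi_21 rho(2) - phi_22 rho(1)] / [1 - phi_21 rho(1) - phi_22 rho(2)]
    numerator   = -0.1239 - (-0.306662)(0.004) - (-0.082847)(-0.2832) = -0.14613555
    denominator = 1 - (-0.306662)(-0.2832) - (-0.082847)(0.004) = 0.91348465
  phi_33 = -0.14613555 / 0.91348465 = -0.16.
Therefore phi_{33} = -0.1600.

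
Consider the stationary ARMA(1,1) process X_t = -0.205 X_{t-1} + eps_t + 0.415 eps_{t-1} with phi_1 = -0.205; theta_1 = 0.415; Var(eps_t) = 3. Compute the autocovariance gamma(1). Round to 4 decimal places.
\gamma(1) = 0.6017

Multiply the model equation by X_{t-k} and take expectations. With theta_0 = psi_0 = 1 and psi_j the MA(infinity) weights, this gives
  gamma(k) - sum_i phi_i gamma(k-i) = c_k,
  c_k = sigma^2 * sum_{j=k..q} theta_j psi_{j-k}   (c_k = 0 for k > q),
using gamma(-m) = gamma(m).
psi-weights needed (psi_j = theta_j + sum_i phi_i psi_{j-i}):
  psi_1 = theta_1 + phi_1 = 0.415 + (-0.205) = 0.21
Right-hand sides:
  c_0 = sigma^2 (1 + theta_1 psi_1) = 3 * (1 + (0.415)(0.21)) = 3 * 1.08715 = 3.26145
  c_1 = sigma^2 theta_1 = 3 * (0.415) = 1.245
  c_2 = 0
Equations for k = 0 and k = 1 (AR order 1):
  gamma(0) = phi_1 gamma(1) + c_0
  gamma(1) = phi_1 gamma(0) + c_1
Substituting the second into the first: gamma(0) (1 - phi_1^2) = c_0 + phi_1 c_1, so
  gamma(0) = (c_0 + phi_1 c_1) / (1 - phi_1^2) = (3.26145 + (-0.205)(1.245)) / (1 - (-0.205)^2) = 3.006225 / 0.957975 = 3.138104.
  gamma(1) = phi_1 gamma(0) + c_1 = (-0.205)(3.138104) + (1.245) = 0.601689.
Therefore gamma(1) = 0.6017 (to 4 decimal places).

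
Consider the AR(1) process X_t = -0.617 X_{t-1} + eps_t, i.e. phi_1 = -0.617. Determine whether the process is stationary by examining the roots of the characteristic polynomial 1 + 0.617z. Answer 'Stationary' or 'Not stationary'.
\text{Stationary}

The AR(p) characteristic polynomial is P(z) = 1 + 0.617z.
Stationarity requires all roots to lie outside the unit circle, i.e. |z| > 1 for every root.
This is linear in z: 1 + (0.617) z = 0  =>  z = -1/(0.617) = -1.620746,  |z| = 1.620746.
Moduli of all roots: 1.6207.
All moduli strictly greater than 1? Yes.
Verdict: Stationary.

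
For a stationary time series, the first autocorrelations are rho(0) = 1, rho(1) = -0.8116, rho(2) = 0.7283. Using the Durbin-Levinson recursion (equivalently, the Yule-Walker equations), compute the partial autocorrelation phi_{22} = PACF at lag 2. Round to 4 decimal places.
\phi_{22} = 0.2039

The PACF at lag k is phi_{kk}, the last component of the solution
to the Yule-Walker system G_k phi = r_k where
  (G_k)_{ij} = rho(|i - j|), (r_k)_i = rho(i), i,j = 1..k.
Equivalently, Durbin-Levinson gives phi_{kk} iteratively:
  phi_{11} = rho(1)
  phi_{kk} = [rho(k) - sum_{j=1..k-1} phi_{k-1,j} rho(k-j)]
            / [1 - sum_{j=1..k-1} phi_{k-1,j} rho(j)],
  phi_{k,j} = phi_{k-1,j} - phi_{kk} phi_{k-1,k-j},  j = 1..k-1.
Step k = 1:
  phi_11 = rho(1) = -0.8116.
Step k = 2:
  phi_22 = [rho(2) - phi_11 rho(1)] / [1 - phi_11 rho(1)] = [0.7283 - (-0.8116)(-0.8116)] / [1 - (-0.8116)(-0.8116)]
         = 0.06960544 / 0.34130544 = 0.2039.
Therefore phi_{22} = 0.2039.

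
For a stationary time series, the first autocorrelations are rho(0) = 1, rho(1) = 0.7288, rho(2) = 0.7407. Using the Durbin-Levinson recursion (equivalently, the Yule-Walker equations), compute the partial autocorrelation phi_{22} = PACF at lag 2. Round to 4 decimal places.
\phi_{22} = 0.4469

The PACF at lag k is phi_{kk}, the last component of the solution
to the Yule-Walker system G_k phi = r_k where
  (G_k)_{ij} = rho(|i - j|), (r_k)_i = rho(i), i,j = 1..k.
Equivalently, Durbin-Levinson gives phi_{kk} iteratively:
  phi_{11} = rho(1)
  phi_{kk} = [rho(k) - sum_{j=1..k-1} phi_{k-1,j} rho(k-j)]
            / [1 - sum_{j=1..k-1} phi_{k-1,j} rho(j)],
  phi_{k,j} = phi_{k-1,j} - phi_{kk} phi_{k-1,k-j},  j = 1..k-1.
Step k = 1:
  phi_11 = rho(1) = 0.7288.
Step k = 2:
  phi_22 = [rho(2) - phi_11 rho(1)] / [1 - phi_11 rho(1)] = [0.7407 - (0.7288)(0.7288)] / [1 - (0.7288)(0.7288)]
         = 0.20955056 / 0.46885056 = 0.4469.
Therefore phi_{22} = 0.4469.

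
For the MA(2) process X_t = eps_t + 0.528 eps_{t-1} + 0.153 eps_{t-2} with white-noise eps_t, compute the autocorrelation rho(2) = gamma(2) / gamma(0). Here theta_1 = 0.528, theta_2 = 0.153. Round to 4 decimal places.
\rho(2) = 0.1175

For an MA(q) process with theta_0 = 1, the autocovariance is
  gamma(k) = sigma^2 * sum_{i=0..q-k} theta_i * theta_{i+k},
and rho(k) = gamma(k) / gamma(0). Sigma^2 cancels.
  numerator   = (1)*(0.153) = 0.153.
  denominator = (1)^2 + (0.528)^2 + (0.153)^2 = 1.302193.
  rho(2) = 0.153 / 1.302193 = 0.1175.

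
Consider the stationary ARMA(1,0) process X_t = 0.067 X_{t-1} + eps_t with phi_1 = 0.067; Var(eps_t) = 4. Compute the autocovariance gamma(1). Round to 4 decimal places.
\gamma(1) = 0.2692

Multiply the model equation by X_{t-k} and take expectations. With theta_0 = psi_0 = 1 and psi_j the MA(infinity) weights, this gives
  gamma(k) - sum_i phi_i gamma(k-i) = c_k,
  c_k = sigma^2 * sum_{j=k..q} theta_j psi_{j-k}   (c_k = 0 for k > q),
using gamma(-m) = gamma(m).
Pure AR (q = 0): c_0 = sigma^2 = 4, c_k = 0 for k >= 1.
Equations for k = 0 and k = 1 (AR order 1):
  gamma(0) = phi_1 gamma(1) + c_0
  gamma(1) = phi_1 gamma(0) + c_1
Substituting the second into the first: gamma(0) (1 - phi_1^2) = c_0 + phi_1 c_1, so
  gamma(0) = c_0 / (1 - phi_1^2) = 4 / (1 - (0.067)^2) = 4 / 0.995511 = 4.018037.
  gamma(1) = phi_1 gamma(0) = (0.067)(4.018037) = 0.269208.
Therefore gamma(1) = 0.2692 (to 4 decimal places).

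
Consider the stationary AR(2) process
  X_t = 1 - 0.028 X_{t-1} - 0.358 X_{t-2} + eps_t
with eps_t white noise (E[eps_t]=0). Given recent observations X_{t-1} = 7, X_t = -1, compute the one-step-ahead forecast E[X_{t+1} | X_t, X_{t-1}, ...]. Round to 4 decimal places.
E[X_{t+1} \mid \mathcal F_t] = -1.4780

For an AR(p) model X_t = c + sum_i phi_i X_{t-i} + eps_t, the
one-step-ahead conditional mean is
  E[X_{t+1} | X_t, ...] = c + sum_i phi_i X_{t+1-i}.
Substitute known values:
  E[X_{t+1} | ...] = 1 + (-0.028) * (-1) + (-0.358) * (7)
                   = -1.4780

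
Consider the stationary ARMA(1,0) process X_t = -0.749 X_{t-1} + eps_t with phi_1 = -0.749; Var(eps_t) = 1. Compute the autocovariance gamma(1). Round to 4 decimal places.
\gamma(1) = -1.7062

Multiply the model equation by X_{t-k} and take expectations. With theta_0 = psi_0 = 1 and psi_j the MA(infinity) weights, this gives
  gamma(k) - sum_i phi_i gamma(k-i) = c_k,
  c_k = sigma^2 * sum_{j=k..q} theta_j psi_{j-k}   (c_k = 0 for k > q),
using gamma(-m) = gamma(m).
Pure AR (q = 0): c_0 = sigma^2 = 1, c_k = 0 for k >= 1.
Equations for k = 0 and k = 1 (AR order 1):
  gamma(0) = phi_1 gamma(1) + c_0
  gamma(1) = phi_1 gamma(0) + c_1
Substituting the second into the first: gamma(0) (1 - phi_1^2) = c_0 + phi_1 c_1, so
  gamma(0) = c_0 / (1 - phi_1^2) = 1 / (1 - (-0.749)^2) = 1 / 0.438999 = 2.27791.
  gamma(1) = phi_1 gamma(0) = (-0.749)(2.27791) = -1.706154.
Therefore gamma(1) = -1.7062 (to 4 decimal places).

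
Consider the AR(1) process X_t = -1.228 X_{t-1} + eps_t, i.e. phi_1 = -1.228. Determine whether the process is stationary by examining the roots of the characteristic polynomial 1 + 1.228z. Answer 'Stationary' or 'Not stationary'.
\text{Not stationary}

The AR(p) characteristic polynomial is P(z) = 1 + 1.228z.
Stationarity requires all roots to lie outside the unit circle, i.e. |z| > 1 for every root.
This is linear in z: 1 + (1.228) z = 0  =>  z = -1/(1.228) = -0.814332,  |z| = 0.814332.
Moduli of all roots: 0.8143.
All moduli strictly greater than 1? No.
Verdict: Not stationary.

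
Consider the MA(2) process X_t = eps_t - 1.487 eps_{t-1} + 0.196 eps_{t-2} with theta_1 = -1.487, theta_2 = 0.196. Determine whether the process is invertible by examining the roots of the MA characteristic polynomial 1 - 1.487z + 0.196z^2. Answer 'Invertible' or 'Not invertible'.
\text{Not invertible}

The MA(q) characteristic polynomial is P(z) = 1 - 1.487z + 0.196z^2.
Invertibility requires all roots to lie outside the unit circle, i.e. |z| > 1 for every root.
Set 1 + (-1.487) z + (0.196) z^2 = 0, i.e. a z^2 + b z + c = 0 with a = 0.196, b = -1.487, c = 1.
Discriminant D = b^2 - 4ac = (-1.487)^2 - 4*(0.196)*1 = 2.211169 - (0.784) = 1.427169.
D >= 0, so the roots are real: z = (-b +/- sqrt(D)) / (2a) = (1.487 +/- 1.194642) / (0.392).
  z_1 = (1.487 + 1.194642) / (0.392) = 6.8409,   |z_1| = 6.8409.
  z_2 = (1.487 - 1.194642) / (0.392) = 0.7458,   |z_2| = 0.7458.
Moduli of all roots: 6.8409, 0.7458.
All moduli strictly greater than 1? No.
Verdict: Not invertible.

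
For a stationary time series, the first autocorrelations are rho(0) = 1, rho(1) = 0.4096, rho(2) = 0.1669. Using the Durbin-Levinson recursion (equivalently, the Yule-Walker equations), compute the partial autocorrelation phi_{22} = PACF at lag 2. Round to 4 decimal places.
\phi_{22} = -0.0010

The PACF at lag k is phi_{kk}, the last component of the solution
to the Yule-Walker system G_k phi = r_k where
  (G_k)_{ij} = rho(|i - j|), (r_k)_i = rho(i), i,j = 1..k.
Equivalently, Durbin-Levinson gives phi_{kk} iteratively:
  phi_{11} = rho(1)
  phi_{kk} = [rho(k) - sum_{j=1..k-1} phi_{k-1,j} rho(k-j)]
            / [1 - sum_{j=1..k-1} phi_{k-1,j} rho(j)],
  phi_{k,j} = phi_{k-1,j} - phi_{kk} phi_{k-1,k-j},  j = 1..k-1.
Step k = 1:
  phi_11 = rho(1) = 0.4096.
Step k = 2:
  phi_22 = [rho(2) - phi_11 rho(1)] / [1 - phi_11 rho(1)] = [0.1669 - (0.4096)(0.4096)] / [1 - (0.4096)(0.4096)]
         = -0.00087216 / 0.83222784 = -0.001.
Therefore phi_{22} = -0.0010.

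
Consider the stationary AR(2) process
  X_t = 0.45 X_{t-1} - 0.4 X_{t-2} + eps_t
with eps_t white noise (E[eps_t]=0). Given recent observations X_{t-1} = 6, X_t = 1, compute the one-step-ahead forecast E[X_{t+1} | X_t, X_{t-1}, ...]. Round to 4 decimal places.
E[X_{t+1} \mid \mathcal F_t] = -1.9500

For an AR(p) model X_t = c + sum_i phi_i X_{t-i} + eps_t, the
one-step-ahead conditional mean is
  E[X_{t+1} | X_t, ...] = c + sum_i phi_i X_{t+1-i}.
Substitute known values:
  E[X_{t+1} | ...] = (0.45) * (1) + (-0.4) * (6)
                   = -1.9500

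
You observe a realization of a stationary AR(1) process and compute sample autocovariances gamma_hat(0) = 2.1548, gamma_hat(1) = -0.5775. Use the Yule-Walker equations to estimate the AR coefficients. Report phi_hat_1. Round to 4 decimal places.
\hat\phi_{1} = -0.2680

The Yule-Walker equations for an AR(p) process read, in matrix form,
  Gamma_p phi = r_p,   with   (Gamma_p)_{ij} = gamma(|i - j|),
                       (r_p)_i = gamma(i),   i,j = 1..p.
Substitute the sample gammas (Toeplitz matrix and right-hand side of size 1):
  Gamma_p = [[2.1548]]
  r_p     = [-0.5775]
With p = 1 this is the single equation gamma(0) phi_1 = gamma(1):
  phi_hat_1 = gamma(1) / gamma(0) = -0.5775 / 2.1548 = -0.2680.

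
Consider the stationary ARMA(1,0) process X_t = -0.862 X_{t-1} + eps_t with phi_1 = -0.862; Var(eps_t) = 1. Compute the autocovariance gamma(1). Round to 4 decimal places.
\gamma(1) = -3.3547

Multiply the model equation by X_{t-k} and take expectations. With theta_0 = psi_0 = 1 and psi_j the MA(infinity) weights, this gives
  gamma(k) - sum_i phi_i gamma(k-i) = c_k,
  c_k = sigma^2 * sum_{j=k..q} theta_j psi_{j-k}   (c_k = 0 for k > q),
using gamma(-m) = gamma(m).
Pure AR (q = 0): c_0 = sigma^2 = 1, c_k = 0 for k >= 1.
Equations for k = 0 and k = 1 (AR order 1):
  gamma(0) = phi_1 gamma(1) + c_0
  gamma(1) = phi_1 gamma(0) + c_1
Substituting the second into the first: gamma(0) (1 - phi_1^2) = c_0 + phi_1 c_1, so
  gamma(0) = c_0 / (1 - phi_1^2) = 1 / (1 - (-0.862)^2) = 1 / 0.256956 = 3.891717.
  gamma(1) = phi_1 gamma(0) = (-0.862)(3.891717) = -3.35466.
Therefore gamma(1) = -3.3547 (to 4 decimal places).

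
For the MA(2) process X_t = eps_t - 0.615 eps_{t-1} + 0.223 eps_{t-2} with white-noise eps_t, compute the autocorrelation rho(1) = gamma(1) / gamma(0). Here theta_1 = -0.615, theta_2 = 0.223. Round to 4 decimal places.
\rho(1) = -0.5267

For an MA(q) process with theta_0 = 1, the autocovariance is
  gamma(k) = sigma^2 * sum_{i=0..q-k} theta_i * theta_{i+k},
and rho(k) = gamma(k) / gamma(0). Sigma^2 cancels.
  numerator   = (1)*(-0.615) + (-0.615)*(0.223) = -0.752145.
  denominator = (1)^2 + (-0.615)^2 + (0.223)^2 = 1.427954.
  rho(1) = -0.752145 / 1.427954 = -0.5267.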